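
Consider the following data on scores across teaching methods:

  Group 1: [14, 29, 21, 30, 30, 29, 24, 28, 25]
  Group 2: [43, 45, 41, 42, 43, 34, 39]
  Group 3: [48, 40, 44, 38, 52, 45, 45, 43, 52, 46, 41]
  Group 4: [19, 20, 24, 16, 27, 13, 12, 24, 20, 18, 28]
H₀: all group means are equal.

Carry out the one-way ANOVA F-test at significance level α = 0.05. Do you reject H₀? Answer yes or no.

reject H₀: yes

Group means [25.56, 41.00, 44.91, 20.09], grand mean 32.421
SSB = Σnᵢ(x̄ᵢ−x̄)² = 4327.223; SSW = ΣΣ(x−x̄ᵢ)² = 786.040
MSB = 4327.223/3 = 1442.4076; MSW = 786.040/34 = 23.1188
F = MSB/MSW = 62.3910
df = (3, 34)
p-value (upper-tail) = 0.00000
At α=0.05: p < α → reject H₀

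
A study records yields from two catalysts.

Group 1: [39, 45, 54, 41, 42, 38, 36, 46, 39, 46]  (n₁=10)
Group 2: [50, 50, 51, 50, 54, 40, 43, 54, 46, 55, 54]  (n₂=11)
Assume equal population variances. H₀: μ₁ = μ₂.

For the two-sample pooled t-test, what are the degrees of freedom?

degrees of freedom = 19

df = n₁ + n₂ − 2 = 10 + 11 − 2 = 19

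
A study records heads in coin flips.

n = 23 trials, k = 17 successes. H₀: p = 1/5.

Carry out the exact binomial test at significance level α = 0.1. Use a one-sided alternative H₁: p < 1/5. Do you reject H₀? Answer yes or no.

reject H₀: no

Exact binomial: n=23, k=17, p₀=1/5=0.2000
P(X≤17) from Σ C(n,i)·p₀^i·(1−p₀)^(n−i)
p-value (one-sided, H₁ less) = 1.00000
At α=0.1: p ≥ α → fail to reject H₀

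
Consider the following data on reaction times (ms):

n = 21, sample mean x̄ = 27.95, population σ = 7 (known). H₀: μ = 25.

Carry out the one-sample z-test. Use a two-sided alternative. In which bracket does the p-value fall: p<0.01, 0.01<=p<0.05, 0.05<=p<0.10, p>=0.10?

p-value bracket: 0.05<=p<0.10

SE = σ/√n = 7/√21 = 1.5275
z = (x̄−μ₀)/SE = (27.95−25)/1.5275 = 1.9312
p-value (two-sided) = 0.05345
→ bracket: 0.05<=p<0.10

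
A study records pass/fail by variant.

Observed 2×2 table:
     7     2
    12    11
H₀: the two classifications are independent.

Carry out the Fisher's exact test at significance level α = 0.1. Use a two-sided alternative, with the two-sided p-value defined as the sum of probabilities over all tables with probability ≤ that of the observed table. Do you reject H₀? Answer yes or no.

reject H₀: no

Margins: r₁=9, r₂=23, c₁=19, c₂=13, n=32
p_obs = C(9,7)·C(23,12)/C(32,19); sum pmf over tables with pmf ≤ p_obs
p-value (two-sided) = 0.24909
At α=0.1: p ≥ α → fail to reject H₀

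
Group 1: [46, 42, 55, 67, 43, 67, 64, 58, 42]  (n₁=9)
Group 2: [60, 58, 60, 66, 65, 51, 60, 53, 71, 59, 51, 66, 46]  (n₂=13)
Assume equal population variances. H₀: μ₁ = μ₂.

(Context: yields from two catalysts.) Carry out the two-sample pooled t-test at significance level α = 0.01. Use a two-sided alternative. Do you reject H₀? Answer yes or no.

x̄₁=53.778, s₁=10.768, n₁=9
x̄₂=58.923, s₂=7.158, n₂=13
s_p² = [8·10.768² + 12·7.158²]/20 = 77.1239
SE = √(s_p²·(1/9+1/13)) = 3.8081
t = (53.778−58.923)/3.8081 = -1.3511
df = 20
p-value (two-sided) = 0.19174
At α=0.01: p ≥ α → fail to reject H₀

reject H₀: no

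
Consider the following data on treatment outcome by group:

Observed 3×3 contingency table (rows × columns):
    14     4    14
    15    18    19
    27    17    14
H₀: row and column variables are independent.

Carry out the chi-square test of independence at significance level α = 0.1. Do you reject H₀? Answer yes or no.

reject H₀: yes

Row totals [32, 52, 58], col totals [56, 39, 47], n=142
χ² = (14−12.62)²/12.62 + (4−8.79)²/8.79 + (14−10.59)²/10.59 + (15−20.51)²/20.51 + (18−14.28)²/14.28 + (19−17.21)²/17.21 + (27−22.87)²/22.87 + (17−15.93)²/15.93 + (14−19.20)²/19.20 = 8.7134
df = 4
p-value (upper-tail) = 0.06868
At α=0.1: p < α → reject H₀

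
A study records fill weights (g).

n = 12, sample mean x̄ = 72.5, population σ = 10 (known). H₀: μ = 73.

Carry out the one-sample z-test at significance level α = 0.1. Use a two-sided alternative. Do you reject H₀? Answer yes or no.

reject H₀: no

SE = σ/√n = 10/√12 = 2.8868
z = (x̄−μ₀)/SE = (72.5−73)/2.8868 = -0.1732
p-value (two-sided) = 0.86249
At α=0.1: p ≥ α → fail to reject H₀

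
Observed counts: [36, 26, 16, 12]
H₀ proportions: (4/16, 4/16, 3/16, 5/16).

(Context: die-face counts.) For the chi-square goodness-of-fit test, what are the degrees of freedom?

df = k − 1 = 4 − 1 = 3

degrees of freedom = 3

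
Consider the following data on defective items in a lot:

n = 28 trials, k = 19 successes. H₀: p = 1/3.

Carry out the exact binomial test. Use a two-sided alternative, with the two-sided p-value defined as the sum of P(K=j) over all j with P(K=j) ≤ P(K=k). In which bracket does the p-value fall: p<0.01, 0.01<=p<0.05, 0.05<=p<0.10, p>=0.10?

Exact binomial: n=28, k=19, p₀=1/3=0.3333
P(X=j) = C(n,j)·p₀^j·(1−p₀)^(n−j); p = Σ P(X=j) over j with P(X=j) ≤ P(X=19)
p-value (two-sided) = 0.00021
→ bracket: p<0.01

p-value bracket: p<0.01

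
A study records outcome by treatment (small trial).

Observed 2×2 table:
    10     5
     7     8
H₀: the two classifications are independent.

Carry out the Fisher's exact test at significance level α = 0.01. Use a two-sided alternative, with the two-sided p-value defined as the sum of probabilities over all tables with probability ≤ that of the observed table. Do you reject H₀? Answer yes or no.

Margins: r₁=15, r₂=15, c₁=17, c₂=13, n=30
p_obs = C(15,10)·C(15,7)/C(30,17); sum pmf over tables with pmf ≤ p_obs
p-value (two-sided) = 0.46214
At α=0.01: p ≥ α → fail to reject H₀

reject H₀: no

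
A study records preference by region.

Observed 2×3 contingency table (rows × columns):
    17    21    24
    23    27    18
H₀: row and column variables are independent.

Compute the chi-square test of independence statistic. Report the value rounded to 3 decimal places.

test statistic = 2.235

Row totals [62, 68], col totals [40, 48, 42], n=130
χ² = (17−19.08)²/19.08 + (21−22.89)²/22.89 + (24−20.03)²/20.03 + (23−20.92)²/20.92 + (27−25.11)²/25.11 + (18−21.97)²/21.97 = 2.2350
df = 2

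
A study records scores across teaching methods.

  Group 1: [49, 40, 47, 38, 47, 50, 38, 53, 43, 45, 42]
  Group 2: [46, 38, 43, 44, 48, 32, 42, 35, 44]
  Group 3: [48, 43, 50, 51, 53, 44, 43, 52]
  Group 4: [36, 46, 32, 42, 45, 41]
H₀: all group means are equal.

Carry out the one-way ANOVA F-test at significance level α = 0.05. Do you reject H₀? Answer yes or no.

reject H₀: yes

Group means [44.73, 41.33, 48.00, 40.33], grand mean 43.824
SSB = Σnᵢ(x̄ᵢ−x̄)² = 277.426; SSW = ΣΣ(x−x̄ᵢ)² = 735.515
MSB = 277.426/3 = 92.4753; MSW = 735.515/30 = 24.5172
F = MSB/MSW = 3.7719
df = (3, 30)
p-value (upper-tail) = 0.02077
At α=0.05: p < α → reject H₀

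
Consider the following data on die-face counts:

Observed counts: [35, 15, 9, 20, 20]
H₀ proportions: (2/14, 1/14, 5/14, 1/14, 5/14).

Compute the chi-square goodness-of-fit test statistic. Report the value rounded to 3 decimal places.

test statistic = 89.604

n = 99; E_i = n·p_i = [14.14, 7.07, 35.36, 7.07, 35.36]
χ² = (35−14.14)²/14.14 + (15−7.07)²/7.07 + (9−35.36)²/35.36 + (20−7.07)²/7.07 + (20−35.36)²/35.36 = 89.6040
df = 4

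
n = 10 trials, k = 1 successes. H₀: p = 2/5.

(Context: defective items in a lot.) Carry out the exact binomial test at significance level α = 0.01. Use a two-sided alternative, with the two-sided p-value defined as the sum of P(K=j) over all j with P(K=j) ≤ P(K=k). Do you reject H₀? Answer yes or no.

reject H₀: no

Exact binomial: n=10, k=1, p₀=2/5=0.4000
P(X=j) = C(n,j)·p₀^j·(1−p₀)^(n−j); p = Σ P(X=j) over j with P(X=j) ≤ P(X=1)
p-value (two-sided) = 0.05865
At α=0.01: p ≥ α → fail to reject H₀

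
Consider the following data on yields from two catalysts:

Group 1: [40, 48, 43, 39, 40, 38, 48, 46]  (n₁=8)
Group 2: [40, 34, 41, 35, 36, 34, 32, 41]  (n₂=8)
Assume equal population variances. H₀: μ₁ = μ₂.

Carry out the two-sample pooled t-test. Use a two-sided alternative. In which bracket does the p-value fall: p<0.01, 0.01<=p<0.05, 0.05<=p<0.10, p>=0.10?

p-value bracket: p<0.01

x̄₁=42.750, s₁=4.097, n₁=8
x̄₂=36.625, s₂=3.543, n₂=8
s_p² = [7·4.097² + 7·3.543²]/14 = 14.6696
SE = √(s_p²·(1/8+1/8)) = 1.9150
t = (42.750−36.625)/1.9150 = 3.1984
df = 14
p-value (two-sided) = 0.00644
→ bracket: p<0.01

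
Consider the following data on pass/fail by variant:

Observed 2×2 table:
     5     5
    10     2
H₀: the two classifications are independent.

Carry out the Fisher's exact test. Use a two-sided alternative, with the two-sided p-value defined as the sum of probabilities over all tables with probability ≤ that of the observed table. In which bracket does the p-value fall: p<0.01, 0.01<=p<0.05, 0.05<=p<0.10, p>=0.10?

p-value bracket: p>=0.10

Margins: r₁=10, r₂=12, c₁=15, c₂=7, n=22
p_obs = C(10,5)·C(12,10)/C(22,15); sum pmf over tables with pmf ≤ p_obs
p-value (two-sided) = 0.17183
→ bracket: p>=0.10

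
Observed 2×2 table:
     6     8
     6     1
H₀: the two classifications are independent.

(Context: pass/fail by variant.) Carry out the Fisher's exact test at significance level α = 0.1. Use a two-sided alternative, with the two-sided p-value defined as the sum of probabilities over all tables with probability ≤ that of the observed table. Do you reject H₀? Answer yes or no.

reject H₀: no

Margins: r₁=14, r₂=7, c₁=12, c₂=9, n=21
p_obs = C(14,6)·C(7,6)/C(21,12); sum pmf over tables with pmf ≤ p_obs
p-value (two-sided) = 0.15882
At α=0.1: p ≥ α → fail to reject H₀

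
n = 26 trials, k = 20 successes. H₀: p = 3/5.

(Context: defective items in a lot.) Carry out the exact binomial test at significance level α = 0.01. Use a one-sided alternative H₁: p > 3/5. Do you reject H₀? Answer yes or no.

reject H₀: no

Exact binomial: n=26, k=20, p₀=3/5=0.6000
P(X≥20) from Σ C(n,i)·p₀^i·(1−p₀)^(n−i)
p-value (one-sided, H₁ greater) = 0.05588
At α=0.01: p ≥ α → fail to reject H₀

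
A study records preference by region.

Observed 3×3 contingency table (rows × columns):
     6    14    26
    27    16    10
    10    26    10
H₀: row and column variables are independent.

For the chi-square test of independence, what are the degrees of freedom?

degrees of freedom = 4

df = (r−1)(c−1) = (3−1)·(3−1) = 4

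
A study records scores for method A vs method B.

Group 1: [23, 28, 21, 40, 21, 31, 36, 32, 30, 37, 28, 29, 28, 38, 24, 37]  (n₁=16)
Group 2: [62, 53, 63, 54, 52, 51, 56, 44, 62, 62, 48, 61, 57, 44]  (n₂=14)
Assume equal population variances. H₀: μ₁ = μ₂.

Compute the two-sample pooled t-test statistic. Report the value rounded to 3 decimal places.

test statistic = -10.617

x̄₁=30.188, s₁=6.123, n₁=16
x̄₂=54.929, s₂=6.639, n₂=14
s_p² = [15·6.123² + 13·6.639²]/28 = 40.5488
SE = √(s_p²·(1/16+1/14)) = 2.3304
t = (30.188−54.929)/2.3304 = -10.6168
df = 28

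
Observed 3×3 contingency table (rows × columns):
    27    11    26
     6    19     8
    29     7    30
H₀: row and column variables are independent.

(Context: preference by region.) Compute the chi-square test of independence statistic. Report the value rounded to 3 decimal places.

Row totals [64, 33, 66], col totals [62, 37, 64], n=163
χ² = (27−24.34)²/24.34 + (11−14.53)²/14.53 + (26−25.13)²/25.13 + (6−12.55)²/12.55 + (19−7.49)²/7.49 + (8−12.96)²/12.96 + (29−25.10)²/25.10 + (7−14.98)²/14.98 + (30−25.91)²/25.91 = 29.6776
df = 4

test statistic = 29.678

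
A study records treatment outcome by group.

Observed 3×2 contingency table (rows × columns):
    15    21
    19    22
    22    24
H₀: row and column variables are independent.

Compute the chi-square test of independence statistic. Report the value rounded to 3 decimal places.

Row totals [36, 41, 46], col totals [56, 67], n=123
χ² = (15−16.39)²/16.39 + (21−19.61)²/19.61 + (19−18.67)²/18.67 + (22−22.33)²/22.33 + (22−20.94)²/20.94 + (24−25.06)²/25.06 = 0.3253
df = 2

test statistic = 0.325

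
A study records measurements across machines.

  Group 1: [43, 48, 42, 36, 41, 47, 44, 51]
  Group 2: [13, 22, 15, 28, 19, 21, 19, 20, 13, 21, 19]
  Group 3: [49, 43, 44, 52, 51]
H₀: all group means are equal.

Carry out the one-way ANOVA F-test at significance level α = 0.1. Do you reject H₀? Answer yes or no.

reject H₀: yes

Group means [44.00, 19.09, 47.80], grand mean 33.375
SSB = Σnᵢ(x̄ᵢ−x̄)² = 4187.916; SSW = ΣΣ(x−x̄ᵢ)² = 405.709
MSB = 4187.916/2 = 2093.9580; MSW = 405.709/21 = 19.3195
F = MSB/MSW = 108.3858
df = (2, 21)
p-value (upper-tail) = 0.00000
At α=0.1: p < α → reject H₀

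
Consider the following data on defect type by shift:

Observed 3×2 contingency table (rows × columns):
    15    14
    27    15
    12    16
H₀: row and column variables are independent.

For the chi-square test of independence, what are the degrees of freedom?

df = (r−1)(c−1) = (3−1)·(2−1) = 2

degrees of freedom = 2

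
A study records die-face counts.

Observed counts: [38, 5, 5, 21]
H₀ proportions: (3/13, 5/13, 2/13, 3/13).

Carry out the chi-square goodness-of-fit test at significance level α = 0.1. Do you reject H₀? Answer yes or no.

n = 69; E_i = n·p_i = [15.92, 26.54, 10.62, 15.92]
χ² = (38−15.92)²/15.92 + (5−26.54)²/26.54 + (5−10.62)²/10.62 + (21−15.92)²/15.92 = 52.6787
df = 3
p-value (upper-tail) = 0.00000
At α=0.1: p < α → reject H₀

reject H₀: yes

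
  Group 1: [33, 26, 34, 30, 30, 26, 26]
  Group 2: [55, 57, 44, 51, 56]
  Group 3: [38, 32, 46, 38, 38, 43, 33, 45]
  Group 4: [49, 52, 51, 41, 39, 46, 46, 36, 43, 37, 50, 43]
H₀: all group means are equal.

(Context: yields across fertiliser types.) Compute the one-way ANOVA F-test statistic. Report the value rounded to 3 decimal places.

Group means [29.29, 52.60, 39.12, 44.42], grand mean 41.062
SSB = Σnᵢ(x̄ᵢ−x̄)² = 1801.455; SSW = ΣΣ(x−x̄ᵢ)² = 700.420
MSB = 1801.455/3 = 600.4849; MSW = 700.420/28 = 25.0150
F = MSB/MSW = 24.0050
df = (3, 28)

test statistic = 24.005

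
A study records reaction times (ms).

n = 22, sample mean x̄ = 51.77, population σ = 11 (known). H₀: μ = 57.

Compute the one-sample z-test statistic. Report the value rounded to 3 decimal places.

test statistic = -2.230

SE = σ/√n = 11/√22 = 2.3452
z = (x̄−μ₀)/SE = (51.77−57)/2.3452 = -2.2301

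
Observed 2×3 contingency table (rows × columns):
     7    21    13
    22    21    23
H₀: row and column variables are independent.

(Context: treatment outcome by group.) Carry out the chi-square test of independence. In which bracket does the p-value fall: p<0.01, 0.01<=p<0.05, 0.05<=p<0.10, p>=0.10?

Row totals [41, 66], col totals [29, 42, 36], n=107
χ² = (7−11.11)²/11.11 + (21−16.09)²/16.09 + (13−13.79)²/13.79 + (22−17.89)²/17.89 + (21−25.91)²/25.91 + (23−22.21)²/22.21 = 4.9664
df = 2
p-value (upper-tail) = 0.08348
→ bracket: 0.05<=p<0.10

p-value bracket: 0.05<=p<0.10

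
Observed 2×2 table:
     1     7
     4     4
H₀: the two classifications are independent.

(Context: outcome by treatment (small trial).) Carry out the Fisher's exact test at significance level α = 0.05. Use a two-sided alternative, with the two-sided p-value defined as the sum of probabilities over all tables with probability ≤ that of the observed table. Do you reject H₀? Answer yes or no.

Margins: r₁=8, r₂=8, c₁=5, c₂=11, n=16
p_obs = C(8,1)·C(8,4)/C(16,5); sum pmf over tables with pmf ≤ p_obs
p-value (two-sided) = 0.28205
At α=0.05: p ≥ α → fail to reject H₀

reject H₀: no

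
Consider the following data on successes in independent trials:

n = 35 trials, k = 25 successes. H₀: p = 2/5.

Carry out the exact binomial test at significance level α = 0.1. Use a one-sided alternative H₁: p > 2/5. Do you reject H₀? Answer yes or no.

reject H₀: yes

Exact binomial: n=35, k=25, p₀=2/5=0.4000
P(X≥25) from Σ C(n,i)·p₀^i·(1−p₀)^(n−i)
p-value (one-sided, H₁ greater) = 0.00017
At α=0.1: p < α → reject H₀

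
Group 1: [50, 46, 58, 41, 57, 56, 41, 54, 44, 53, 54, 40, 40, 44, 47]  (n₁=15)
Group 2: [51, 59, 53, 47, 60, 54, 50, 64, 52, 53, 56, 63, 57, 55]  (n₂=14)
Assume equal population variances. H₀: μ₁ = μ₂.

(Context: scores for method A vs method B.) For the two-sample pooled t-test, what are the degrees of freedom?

df = n₁ + n₂ − 2 = 15 + 14 − 2 = 27

degrees of freedom = 27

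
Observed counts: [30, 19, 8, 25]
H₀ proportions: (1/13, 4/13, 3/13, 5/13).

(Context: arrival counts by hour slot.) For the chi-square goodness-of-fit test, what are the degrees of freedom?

degrees of freedom = 3

df = k − 1 = 4 − 1 = 3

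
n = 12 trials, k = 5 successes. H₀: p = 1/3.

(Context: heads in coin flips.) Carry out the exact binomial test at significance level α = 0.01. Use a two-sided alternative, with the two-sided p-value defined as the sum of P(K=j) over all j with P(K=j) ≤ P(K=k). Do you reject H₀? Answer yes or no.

reject H₀: no

Exact binomial: n=12, k=5, p₀=1/3=0.3333
P(X=j) = C(n,j)·p₀^j·(1−p₀)^(n−j); p = Σ P(X=j) over j with P(X=j) ≤ P(X=5)
p-value (two-sided) = 0.54960
At α=0.01: p ≥ α → fail to reject H₀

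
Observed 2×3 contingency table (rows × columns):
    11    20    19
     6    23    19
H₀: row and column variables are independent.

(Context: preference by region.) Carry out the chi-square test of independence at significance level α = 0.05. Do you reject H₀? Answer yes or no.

reject H₀: no

Row totals [50, 48], col totals [17, 43, 38], n=98
χ² = (11−8.67)²/8.67 + (20−21.94)²/21.94 + (19−19.39)²/19.39 + (6−8.33)²/8.33 + (23−21.06)²/21.06 + (19−18.61)²/18.61 = 1.6398
df = 2
p-value (upper-tail) = 0.44049
At α=0.05: p ≥ α → fail to reject H₀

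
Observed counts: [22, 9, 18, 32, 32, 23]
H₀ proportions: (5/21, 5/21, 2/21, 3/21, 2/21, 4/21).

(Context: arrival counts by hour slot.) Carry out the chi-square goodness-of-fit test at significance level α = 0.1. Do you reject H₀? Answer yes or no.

reject H₀: yes

n = 136; E_i = n·p_i = [32.38, 32.38, 12.95, 19.43, 12.95, 25.90]
χ² = (22−32.38)²/32.38 + (9−32.38)²/32.38 + (18−12.95)²/12.95 + (32−19.43)²/19.43 + (32−12.95)²/12.95 + (23−25.90)²/25.90 = 58.6489
df = 5
p-value (upper-tail) = 0.00000
At α=0.1: p < α → reject H₀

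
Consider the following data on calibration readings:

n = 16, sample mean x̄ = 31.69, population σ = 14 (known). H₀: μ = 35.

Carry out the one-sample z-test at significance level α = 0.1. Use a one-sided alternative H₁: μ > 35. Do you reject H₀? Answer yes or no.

reject H₀: no

SE = σ/√n = 14/√16 = 3.5000
z = (x̄−μ₀)/SE = (31.69−35)/3.5000 = -0.9457
p-value (one-sided, H₁ greater) = 0.82785
At α=0.1: p ≥ α → fail to reject H₀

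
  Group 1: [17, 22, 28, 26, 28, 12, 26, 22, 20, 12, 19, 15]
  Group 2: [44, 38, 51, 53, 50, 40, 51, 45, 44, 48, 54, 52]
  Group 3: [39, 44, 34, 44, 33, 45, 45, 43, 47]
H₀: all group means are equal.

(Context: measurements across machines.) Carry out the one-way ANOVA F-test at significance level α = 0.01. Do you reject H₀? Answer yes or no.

Group means [20.58, 47.50, 41.56], grand mean 36.091
SSB = Σnᵢ(x̄ᵢ−x̄)² = 4716.588; SSW = ΣΣ(x−x̄ᵢ)² = 872.139
MSB = 4716.588/2 = 2358.2942; MSW = 872.139/30 = 29.0713
F = MSB/MSW = 81.1211
df = (2, 30)
p-value (upper-tail) = 0.00000
At α=0.01: p < α → reject H₀

reject H₀: yes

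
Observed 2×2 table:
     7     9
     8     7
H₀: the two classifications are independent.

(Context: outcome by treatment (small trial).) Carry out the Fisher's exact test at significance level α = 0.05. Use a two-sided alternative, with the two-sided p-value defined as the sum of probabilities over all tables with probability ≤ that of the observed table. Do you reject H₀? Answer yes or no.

reject H₀: no

Margins: r₁=16, r₂=15, c₁=15, c₂=16, n=31
p_obs = C(16,7)·C(15,8)/C(31,15); sum pmf over tables with pmf ≤ p_obs
p-value (two-sided) = 0.72443
At α=0.05: p ≥ α → fail to reject H₀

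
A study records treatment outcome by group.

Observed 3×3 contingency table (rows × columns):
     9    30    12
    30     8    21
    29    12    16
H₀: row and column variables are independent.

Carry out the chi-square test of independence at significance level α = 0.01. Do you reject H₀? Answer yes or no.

Row totals [51, 59, 57], col totals [68, 50, 49], n=167
χ² = (9−20.77)²/20.77 + (30−15.27)²/15.27 + (12−14.96)²/14.96 + (30−24.02)²/24.02 + (8−17.66)²/17.66 + (21−17.31)²/17.31 + (29−23.21)²/23.21 + (12−17.07)²/17.07 + (16−16.72)²/16.72 = 32.0048
df = 4
p-value (upper-tail) = 0.00000
At α=0.01: p < α → reject H₀

reject H₀: yes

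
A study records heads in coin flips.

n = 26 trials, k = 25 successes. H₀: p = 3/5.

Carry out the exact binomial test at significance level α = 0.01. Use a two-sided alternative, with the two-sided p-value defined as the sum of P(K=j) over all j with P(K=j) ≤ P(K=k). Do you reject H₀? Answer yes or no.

Exact binomial: n=26, k=25, p₀=3/5=0.6000
P(X=j) = C(n,j)·p₀^j·(1−p₀)^(n−j); p = Σ P(X=j) over j with P(X=j) ≤ P(X=25)
p-value (two-sided) = 0.00006
At α=0.01: p < α → reject H₀

reject H₀: yes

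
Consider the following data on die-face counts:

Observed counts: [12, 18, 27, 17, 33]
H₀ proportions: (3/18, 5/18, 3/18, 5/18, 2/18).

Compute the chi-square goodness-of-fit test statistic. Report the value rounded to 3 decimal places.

n = 107; E_i = n·p_i = [17.83, 29.72, 17.83, 29.72, 11.89]
χ² = (12−17.83)²/17.83 + (18−29.72)²/29.72 + (27−17.83)²/17.83 + (17−29.72)²/29.72 + (33−11.89)²/11.89 = 54.1757
df = 4

test statistic = 54.176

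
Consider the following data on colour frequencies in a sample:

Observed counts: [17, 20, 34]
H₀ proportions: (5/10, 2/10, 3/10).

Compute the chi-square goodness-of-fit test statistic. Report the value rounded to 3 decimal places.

test statistic = 19.582

n = 71; E_i = n·p_i = [35.50, 14.20, 21.30]
χ² = (17−35.50)²/35.50 + (20−14.20)²/14.20 + (34−21.30)²/21.30 = 19.5822
df = 2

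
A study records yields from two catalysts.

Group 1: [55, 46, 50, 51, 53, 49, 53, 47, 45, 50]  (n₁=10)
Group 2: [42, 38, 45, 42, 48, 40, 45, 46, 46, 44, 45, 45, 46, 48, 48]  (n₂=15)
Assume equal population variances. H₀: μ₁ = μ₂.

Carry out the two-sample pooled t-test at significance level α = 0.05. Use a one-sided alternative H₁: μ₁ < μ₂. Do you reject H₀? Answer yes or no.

reject H₀: no

x̄₁=49.900, s₁=3.247, n₁=10
x̄₂=44.533, s₂=2.924, n₂=15
s_p² = [9·3.247² + 14·2.924²]/23 = 9.3319
SE = √(s_p²·(1/10+1/15)) = 1.2471
t = (49.900−44.533)/1.2471 = 4.3032
df = 23
p-value (one-sided, H₁ less) = 0.99987
At α=0.05: p ≥ α → fail to reject H₀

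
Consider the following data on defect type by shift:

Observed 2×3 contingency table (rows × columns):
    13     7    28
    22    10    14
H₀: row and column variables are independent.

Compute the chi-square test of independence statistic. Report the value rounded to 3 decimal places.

Row totals [48, 46], col totals [35, 17, 42], n=94
χ² = (13−17.87)²/17.87 + (7−8.68)²/8.68 + (28−21.45)²/21.45 + (22−17.13)²/17.13 + (10−8.32)²/8.32 + (14−20.55)²/20.55 = 7.4712
df = 2

test statistic = 7.471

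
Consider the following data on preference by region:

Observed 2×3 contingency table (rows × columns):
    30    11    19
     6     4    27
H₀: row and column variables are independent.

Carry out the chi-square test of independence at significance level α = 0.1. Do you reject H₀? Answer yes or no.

reject H₀: yes

Row totals [60, 37], col totals [36, 15, 46], n=97
χ² = (30−22.27)²/22.27 + (11−9.28)²/9.28 + (19−28.45)²/28.45 + (6−13.73)²/13.73 + (4−5.72)²/5.72 + (27−17.55)²/17.55 = 16.1101
df = 2
p-value (upper-tail) = 0.00032
At α=0.1: p < α → reject H₀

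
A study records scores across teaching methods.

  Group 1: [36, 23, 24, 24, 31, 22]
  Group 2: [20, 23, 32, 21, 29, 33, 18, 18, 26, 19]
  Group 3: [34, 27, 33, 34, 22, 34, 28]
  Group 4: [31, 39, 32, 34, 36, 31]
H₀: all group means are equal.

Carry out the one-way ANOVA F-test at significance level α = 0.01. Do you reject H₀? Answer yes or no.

Group means [26.67, 23.90, 30.29, 33.83], grand mean 28.069
SSB = Σnᵢ(x̄ᵢ−x̄)² = 419.367; SSW = ΣΣ(x−x̄ᵢ)² = 636.495
MSB = 419.367/3 = 139.7889; MSW = 636.495/25 = 25.4598
F = MSB/MSW = 5.4906
df = (3, 25)
p-value (upper-tail) = 0.00488
At α=0.01: p < α → reject H₀

reject H₀: yes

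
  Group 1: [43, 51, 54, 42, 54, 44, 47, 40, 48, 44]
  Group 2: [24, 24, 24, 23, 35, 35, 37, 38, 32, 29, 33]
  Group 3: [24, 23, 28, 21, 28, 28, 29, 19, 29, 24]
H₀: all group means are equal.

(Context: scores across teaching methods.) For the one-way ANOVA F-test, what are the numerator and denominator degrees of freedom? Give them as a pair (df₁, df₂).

k = 3 groups, N = 31 total
df = (k−1, N−k) = (3−1, 31−3) = (2, 28)

degrees of freedom = [2, 28]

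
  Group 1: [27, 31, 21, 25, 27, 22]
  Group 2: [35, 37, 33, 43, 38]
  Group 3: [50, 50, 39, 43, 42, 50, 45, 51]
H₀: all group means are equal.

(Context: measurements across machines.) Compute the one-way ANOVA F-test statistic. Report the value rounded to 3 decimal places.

Group means [25.50, 37.20, 46.25], grand mean 37.316
SSB = Σnᵢ(x̄ᵢ−x̄)² = 1476.305; SSW = ΣΣ(x−x̄ᵢ)² = 271.800
MSB = 1476.305/2 = 738.1526; MSW = 271.800/16 = 16.9875
F = MSB/MSW = 43.4527
df = (2, 16)

test statistic = 43.453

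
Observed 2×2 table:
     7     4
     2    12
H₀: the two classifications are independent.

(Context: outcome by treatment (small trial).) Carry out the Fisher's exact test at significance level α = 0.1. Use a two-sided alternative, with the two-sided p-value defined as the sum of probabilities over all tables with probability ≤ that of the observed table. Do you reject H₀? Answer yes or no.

reject H₀: yes

Margins: r₁=11, r₂=14, c₁=9, c₂=16, n=25
p_obs = C(11,7)·C(14,2)/C(25,9); sum pmf over tables with pmf ≤ p_obs
p-value (two-sided) = 0.01684
At α=0.1: p < α → reject H₀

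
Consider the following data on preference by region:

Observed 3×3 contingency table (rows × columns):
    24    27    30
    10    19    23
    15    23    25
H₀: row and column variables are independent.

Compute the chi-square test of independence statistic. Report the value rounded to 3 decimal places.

test statistic = 1.972

Row totals [81, 52, 63], col totals [49, 69, 78], n=196
χ² = (24−20.25)²/20.25 + (27−28.52)²/28.52 + (30−32.23)²/32.23 + (10−13.00)²/13.00 + (19−18.31)²/18.31 + (23−20.69)²/20.69 + (15−15.75)²/15.75 + (23−22.18)²/22.18 + (25−25.07)²/25.07 = 1.9718
df = 4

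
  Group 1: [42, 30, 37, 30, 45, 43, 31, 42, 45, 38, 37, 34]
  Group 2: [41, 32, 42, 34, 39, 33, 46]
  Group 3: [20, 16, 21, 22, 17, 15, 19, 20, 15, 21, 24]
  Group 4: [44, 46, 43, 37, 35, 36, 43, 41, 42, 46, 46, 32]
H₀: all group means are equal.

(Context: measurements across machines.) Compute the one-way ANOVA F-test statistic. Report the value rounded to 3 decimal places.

Group means [37.83, 38.14, 19.09, 40.92], grand mean 33.857
SSB = Σnᵢ(x̄ᵢ−x̄)² = 3314.793; SSW = ΣΣ(x−x̄ᵢ)² = 856.350
MSB = 3314.793/3 = 1104.9311; MSW = 856.350/38 = 22.5355
F = MSB/MSW = 49.0307
df = (3, 38)

test statistic = 49.031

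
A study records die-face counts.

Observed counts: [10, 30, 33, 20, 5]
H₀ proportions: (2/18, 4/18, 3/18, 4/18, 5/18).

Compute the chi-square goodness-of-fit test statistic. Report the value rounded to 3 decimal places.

n = 98; E_i = n·p_i = [10.89, 21.78, 16.33, 21.78, 27.22]
χ² = (10−10.89)²/10.89 + (30−21.78)²/21.78 + (33−16.33)²/16.33 + (20−21.78)²/21.78 + (5−27.22)²/27.22 = 38.4694
df = 4

test statistic = 38.469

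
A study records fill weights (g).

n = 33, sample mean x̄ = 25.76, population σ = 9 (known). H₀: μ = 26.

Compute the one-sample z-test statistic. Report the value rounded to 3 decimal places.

test statistic = -0.153

SE = σ/√n = 9/√33 = 1.5667
z = (x̄−μ₀)/SE = (25.76−26)/1.5667 = -0.1532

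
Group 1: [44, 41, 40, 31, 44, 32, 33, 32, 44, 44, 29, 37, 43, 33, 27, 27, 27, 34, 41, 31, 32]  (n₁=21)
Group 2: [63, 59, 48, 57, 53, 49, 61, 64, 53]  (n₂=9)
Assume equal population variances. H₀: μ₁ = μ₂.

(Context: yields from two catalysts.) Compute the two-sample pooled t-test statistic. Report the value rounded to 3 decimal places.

x̄₁=35.524, s₁=6.242, n₁=21
x̄₂=56.333, s₂=5.895, n₂=9
s_p² = [20·6.242² + 8·5.895²]/28 = 37.7585
SE = √(s_p²·(1/21+1/9)) = 2.4481
t = (35.524−56.333)/2.4481 = -8.5001
df = 28

test statistic = -8.500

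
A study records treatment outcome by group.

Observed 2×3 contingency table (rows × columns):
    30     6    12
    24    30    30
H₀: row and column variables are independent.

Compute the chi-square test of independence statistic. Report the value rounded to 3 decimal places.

test statistic = 15.733

Row totals [48, 84], col totals [54, 36, 42], n=132
χ² = (30−19.64)²/19.64 + (6−13.09)²/13.09 + (12−15.27)²/15.27 + (24−34.36)²/34.36 + (30−22.91)²/22.91 + (30−26.73)²/26.73 = 15.7330
df = 2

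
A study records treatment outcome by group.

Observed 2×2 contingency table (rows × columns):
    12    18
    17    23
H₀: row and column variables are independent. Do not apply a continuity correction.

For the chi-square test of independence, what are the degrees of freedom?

degrees of freedom = 1

df = (r−1)(c−1) = (2−1)·(2−1) = 1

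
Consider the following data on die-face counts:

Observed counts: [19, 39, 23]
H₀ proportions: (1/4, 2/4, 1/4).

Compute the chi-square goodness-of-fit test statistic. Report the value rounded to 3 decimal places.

n = 81; E_i = n·p_i = [20.25, 40.50, 20.25]
χ² = (19−20.25)²/20.25 + (39−40.50)²/40.50 + (23−20.25)²/20.25 = 0.5062
df = 2

test statistic = 0.506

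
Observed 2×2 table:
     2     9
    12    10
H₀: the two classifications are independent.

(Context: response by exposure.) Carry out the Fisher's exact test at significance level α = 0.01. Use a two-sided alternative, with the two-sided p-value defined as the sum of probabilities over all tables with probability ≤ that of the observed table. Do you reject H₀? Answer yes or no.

reject H₀: no

Margins: r₁=11, r₂=22, c₁=14, c₂=19, n=33
p_obs = C(11,2)·C(22,12)/C(33,14); sum pmf over tables with pmf ≤ p_obs
p-value (two-sided) = 0.06741
At α=0.01: p ≥ α → fail to reject H₀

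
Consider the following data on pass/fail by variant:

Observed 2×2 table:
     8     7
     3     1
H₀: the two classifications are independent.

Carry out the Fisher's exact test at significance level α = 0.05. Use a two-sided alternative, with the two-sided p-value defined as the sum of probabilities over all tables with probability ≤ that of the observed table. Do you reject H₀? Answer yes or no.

Margins: r₁=15, r₂=4, c₁=11, c₂=8, n=19
p_obs = C(15,8)·C(4,3)/C(19,11); sum pmf over tables with pmf ≤ p_obs
p-value (two-sided) = 0.60268
At α=0.05: p ≥ α → fail to reject H₀

reject H₀: no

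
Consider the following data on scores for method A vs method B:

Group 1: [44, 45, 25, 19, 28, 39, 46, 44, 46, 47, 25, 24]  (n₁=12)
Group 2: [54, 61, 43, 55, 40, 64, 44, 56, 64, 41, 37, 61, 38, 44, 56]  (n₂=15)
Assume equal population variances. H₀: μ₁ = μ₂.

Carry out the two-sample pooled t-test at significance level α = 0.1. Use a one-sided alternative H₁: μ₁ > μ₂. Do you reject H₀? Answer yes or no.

x̄₁=36.000, s₁=10.779, n₁=12
x̄₂=50.533, s₂=9.848, n₂=15
s_p² = [11·10.779² + 14·9.848²]/25 = 105.4293
SE = √(s_p²·(1/12+1/15)) = 3.9767
t = (36.000−50.533)/3.9767 = -3.6546
df = 25
p-value (one-sided, H₁ greater) = 0.99940
At α=0.1: p ≥ α → fail to reject H₀

reject H₀: no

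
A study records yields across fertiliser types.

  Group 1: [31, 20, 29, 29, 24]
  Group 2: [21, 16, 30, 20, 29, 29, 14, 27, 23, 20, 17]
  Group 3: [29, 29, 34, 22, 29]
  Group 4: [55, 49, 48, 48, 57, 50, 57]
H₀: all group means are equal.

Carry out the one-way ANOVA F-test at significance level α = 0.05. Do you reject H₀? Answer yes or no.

Group means [26.60, 22.36, 28.60, 52.00], grand mean 31.643
SSB = Σnᵢ(x̄ᵢ−x̄)² = 4021.483; SSW = ΣΣ(x−x̄ᵢ)² = 578.945
MSB = 4021.483/3 = 1340.4944; MSW = 578.945/24 = 24.1227
F = MSB/MSW = 55.5698
df = (3, 24)
p-value (upper-tail) = 0.00000
At α=0.05: p < α → reject H₀

reject H₀: yes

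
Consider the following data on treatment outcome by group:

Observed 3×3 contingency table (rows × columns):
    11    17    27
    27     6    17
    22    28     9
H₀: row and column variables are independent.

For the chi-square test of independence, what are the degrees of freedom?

degrees of freedom = 4

df = (r−1)(c−1) = (3−1)·(3−1) = 4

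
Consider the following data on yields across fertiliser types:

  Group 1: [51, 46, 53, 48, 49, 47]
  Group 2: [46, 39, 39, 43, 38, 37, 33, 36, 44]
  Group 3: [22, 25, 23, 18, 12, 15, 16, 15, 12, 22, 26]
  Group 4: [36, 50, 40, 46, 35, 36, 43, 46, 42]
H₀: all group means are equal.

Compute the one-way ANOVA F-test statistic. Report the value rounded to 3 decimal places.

test statistic = 73.898

Group means [49.00, 39.44, 18.73, 41.56], grand mean 35.114
SSB = Σnᵢ(x̄ᵢ−x̄)² = 4652.917; SSW = ΣΣ(x−x̄ᵢ)² = 650.626
MSB = 4652.917/3 = 1550.9722; MSW = 650.626/31 = 20.9879
F = MSB/MSW = 73.8982
df = (3, 31)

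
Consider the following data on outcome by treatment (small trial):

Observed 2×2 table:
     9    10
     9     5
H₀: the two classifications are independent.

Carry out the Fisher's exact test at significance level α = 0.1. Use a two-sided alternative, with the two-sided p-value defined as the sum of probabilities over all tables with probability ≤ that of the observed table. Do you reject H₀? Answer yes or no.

reject H₀: no

Margins: r₁=19, r₂=14, c₁=18, c₂=15, n=33
p_obs = C(19,9)·C(14,9)/C(33,18); sum pmf over tables with pmf ≤ p_obs
p-value (two-sided) = 0.48242
At α=0.1: p ≥ α → fail to reject H₀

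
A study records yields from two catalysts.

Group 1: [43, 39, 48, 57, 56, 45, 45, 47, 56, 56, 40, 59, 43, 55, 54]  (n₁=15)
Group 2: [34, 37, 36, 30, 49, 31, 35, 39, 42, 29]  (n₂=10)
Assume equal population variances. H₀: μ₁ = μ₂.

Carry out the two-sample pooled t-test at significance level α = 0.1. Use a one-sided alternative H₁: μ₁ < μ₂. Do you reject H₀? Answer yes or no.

x̄₁=49.533, s₁=6.854, n₁=15
x̄₂=36.200, s₂=6.052, n₂=10
s_p² = [14·6.854² + 9·6.052²]/23 = 42.9275
SE = √(s_p²·(1/15+1/10)) = 2.6748
t = (49.533−36.200)/2.6748 = 4.9848
df = 23
p-value (one-sided, H₁ less) = 0.99998
At α=0.1: p ≥ α → fail to reject H₀

reject H₀: no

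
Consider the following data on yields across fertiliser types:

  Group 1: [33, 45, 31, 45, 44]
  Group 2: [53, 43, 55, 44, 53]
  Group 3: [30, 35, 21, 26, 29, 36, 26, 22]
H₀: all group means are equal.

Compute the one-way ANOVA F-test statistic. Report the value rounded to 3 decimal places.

test statistic = 20.482

Group means [39.60, 49.60, 28.12], grand mean 37.278
SSB = Σnᵢ(x̄ᵢ−x̄)² = 1456.336; SSW = ΣΣ(x−x̄ᵢ)² = 533.275
MSB = 1456.336/2 = 728.1681; MSW = 533.275/15 = 35.5517
F = MSB/MSW = 20.4820
df = (2, 15)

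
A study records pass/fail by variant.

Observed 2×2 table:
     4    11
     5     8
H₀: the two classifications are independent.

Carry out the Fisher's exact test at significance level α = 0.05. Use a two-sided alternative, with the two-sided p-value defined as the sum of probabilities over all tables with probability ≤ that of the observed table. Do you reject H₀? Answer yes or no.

reject H₀: no

Margins: r₁=15, r₂=13, c₁=9, c₂=19, n=28
p_obs = C(15,4)·C(13,5)/C(28,9); sum pmf over tables with pmf ≤ p_obs
p-value (two-sided) = 0.68913
At α=0.05: p ≥ α → fail to reject H₀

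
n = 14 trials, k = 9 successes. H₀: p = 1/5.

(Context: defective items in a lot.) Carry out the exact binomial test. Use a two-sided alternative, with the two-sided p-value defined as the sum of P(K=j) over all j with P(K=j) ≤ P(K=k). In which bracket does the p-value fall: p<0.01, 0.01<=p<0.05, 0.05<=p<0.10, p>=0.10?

Exact binomial: n=14, k=9, p₀=1/5=0.2000
P(X=j) = C(n,j)·p₀^j·(1−p₀)^(n−j); p = Σ P(X=j) over j with P(X=j) ≤ P(X=9)
p-value (two-sided) = 0.00038
→ bracket: p<0.01

p-value bracket: p<0.01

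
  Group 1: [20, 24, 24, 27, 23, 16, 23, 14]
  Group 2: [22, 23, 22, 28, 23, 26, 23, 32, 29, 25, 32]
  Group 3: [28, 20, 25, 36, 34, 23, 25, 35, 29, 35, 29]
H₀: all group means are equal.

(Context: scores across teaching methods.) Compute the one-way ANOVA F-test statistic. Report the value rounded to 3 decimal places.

test statistic = 6.305

Group means [21.38, 25.91, 29.00], grand mean 25.833
SSB = Σnᵢ(x̄ᵢ−x̄)² = 269.383; SSW = ΣΣ(x−x̄ᵢ)² = 576.784
MSB = 269.383/2 = 134.6913; MSW = 576.784/27 = 21.3624
F = MSB/MSW = 6.3051
df = (2, 27)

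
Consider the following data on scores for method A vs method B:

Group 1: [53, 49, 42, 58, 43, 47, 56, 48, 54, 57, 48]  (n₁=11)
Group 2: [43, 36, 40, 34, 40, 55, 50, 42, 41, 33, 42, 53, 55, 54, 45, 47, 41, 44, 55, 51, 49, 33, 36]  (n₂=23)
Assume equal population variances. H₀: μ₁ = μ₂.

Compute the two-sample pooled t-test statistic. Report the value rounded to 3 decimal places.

x̄₁=50.455, s₁=5.502, n₁=11
x̄₂=44.304, s₂=7.357, n₂=23
s_p² = [10·5.502² + 22·7.357²]/32 = 46.6749
SE = √(s_p²·(1/11+1/23)) = 2.5045
t = (50.455−44.304)/2.5045 = 2.4557
df = 32

test statistic = 2.456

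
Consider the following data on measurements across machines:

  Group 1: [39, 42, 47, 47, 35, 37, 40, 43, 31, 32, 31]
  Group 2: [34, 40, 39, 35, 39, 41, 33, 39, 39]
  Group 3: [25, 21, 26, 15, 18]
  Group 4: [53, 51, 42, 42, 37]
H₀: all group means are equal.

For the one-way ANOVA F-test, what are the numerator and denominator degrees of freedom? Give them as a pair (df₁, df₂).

degrees of freedom = [3, 26]

k = 4 groups, N = 30 total
df = (k−1, N−k) = (4−1, 30−4) = (3, 26)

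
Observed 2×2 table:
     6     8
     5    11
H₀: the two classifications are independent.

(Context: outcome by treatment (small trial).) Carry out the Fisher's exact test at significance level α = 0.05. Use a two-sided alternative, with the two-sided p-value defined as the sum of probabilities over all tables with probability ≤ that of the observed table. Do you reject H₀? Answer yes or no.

Margins: r₁=14, r₂=16, c₁=11, c₂=19, n=30
p_obs = C(14,6)·C(16,5)/C(30,11); sum pmf over tables with pmf ≤ p_obs
p-value (two-sided) = 0.70652
At α=0.05: p ≥ α → fail to reject H₀

reject H₀: no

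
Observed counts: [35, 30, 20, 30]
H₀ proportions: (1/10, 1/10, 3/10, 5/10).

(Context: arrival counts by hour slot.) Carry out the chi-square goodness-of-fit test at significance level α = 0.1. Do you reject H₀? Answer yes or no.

reject H₀: yes

n = 115; E_i = n·p_i = [11.50, 11.50, 34.50, 57.50]
χ² = (35−11.50)²/11.50 + (30−11.50)²/11.50 + (20−34.50)²/34.50 + (30−57.50)²/57.50 = 97.0290
df = 3
p-value (upper-tail) = 0.00000
At α=0.1: p < α → reject H₀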